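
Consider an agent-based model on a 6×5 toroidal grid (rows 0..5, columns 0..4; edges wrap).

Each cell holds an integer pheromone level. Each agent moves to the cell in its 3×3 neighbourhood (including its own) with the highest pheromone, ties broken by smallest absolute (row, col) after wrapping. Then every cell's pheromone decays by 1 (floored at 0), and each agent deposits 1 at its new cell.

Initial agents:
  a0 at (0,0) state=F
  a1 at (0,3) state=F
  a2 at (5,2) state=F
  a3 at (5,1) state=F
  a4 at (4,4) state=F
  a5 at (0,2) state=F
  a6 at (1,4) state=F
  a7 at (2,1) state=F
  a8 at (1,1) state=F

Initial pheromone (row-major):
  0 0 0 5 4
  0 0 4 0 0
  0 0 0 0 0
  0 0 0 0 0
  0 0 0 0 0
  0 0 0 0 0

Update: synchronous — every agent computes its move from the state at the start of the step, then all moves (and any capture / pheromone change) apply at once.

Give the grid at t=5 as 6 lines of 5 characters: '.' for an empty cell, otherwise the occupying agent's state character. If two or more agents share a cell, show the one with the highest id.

t=1: a0@(0,4) a1@(0,3) a2@(0,3) a3@(0,0) a4@(3,0) a5@(0,3) a6@(0,3) a7@(1,2) a8@(1,2) | pheromone: 1 0 0 8 4 / 0 0 5 0 0 / 0 0 0 0 0 / 1 0 0 0 0 / 0 0 0 0 0 / 0 0 0 0 0
t=2: a0@(0,3) a1@(0,3) a2@(0,3) a3@(0,4) a4@(3,0) a5@(0,3) a6@(0,3) a7@(0,3) a8@(0,3) | pheromone: 0 0 0 14 4 / 0 0 4 0 0 / 0 0 0 0 0 / 1 0 0 0 0 / 0 0 0 0 0 / 0 0 0 0 0
t=3: a0@(0,3) a1@(0,3) a2@(0,3) a3@(0,3) a4@(3,0) a5@(0,3) a6@(0,3) a7@(0,3) a8@(0,3) | pheromone: 0 0 0 21 3 / 0 0 3 0 0 / 0 0 0 0 0 / 1 0 0 0 0 / 0 0 0 0 0 / 0 0 0 0 0
t=4: a0@(0,3) a1@(0,3) a2@(0,3) a3@(0,3) a4@(3,0) a5@(0,3) a6@(0,3) a7@(0,3) a8@(0,3) | pheromone: 0 0 0 28 2 / 0 0 2 0 0 / 0 0 0 0 0 / 1 0 0 0 0 / 0 0 0 0 0 / 0 0 0 0 0
t=5: a0@(0,3) a1@(0,3) a2@(0,3) a3@(0,3) a4@(3,0) a5@(0,3) a6@(0,3) a7@(0,3) a8@(0,3) | pheromone: 0 0 0 35 1 / 0 0 1 0 0 / 0 0 0 0 0 / 1 0 0 0 0 / 0 0 0 0 0 / 0 0 0 0 0

...F.
.....
.....
F....
.....
.....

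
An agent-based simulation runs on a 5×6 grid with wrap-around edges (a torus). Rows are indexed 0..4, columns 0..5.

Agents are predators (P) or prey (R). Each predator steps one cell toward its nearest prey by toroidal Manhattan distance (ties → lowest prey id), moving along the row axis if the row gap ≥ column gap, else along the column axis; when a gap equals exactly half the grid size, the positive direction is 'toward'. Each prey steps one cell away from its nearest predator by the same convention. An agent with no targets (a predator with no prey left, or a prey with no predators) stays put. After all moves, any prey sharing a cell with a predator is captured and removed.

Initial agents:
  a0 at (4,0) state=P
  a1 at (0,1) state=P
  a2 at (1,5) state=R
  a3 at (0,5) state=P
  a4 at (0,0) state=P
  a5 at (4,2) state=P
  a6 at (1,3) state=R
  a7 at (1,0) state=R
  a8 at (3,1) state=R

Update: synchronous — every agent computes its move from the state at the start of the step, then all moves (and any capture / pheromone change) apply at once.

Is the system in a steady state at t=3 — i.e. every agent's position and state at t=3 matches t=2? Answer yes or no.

t=1: a0@(0,0):P a1@(1,1):P a2@(2,5):R a3@(1,5):P a4@(1,0):P a5@(3,2):P a6@(1,4):R a7@(2,0):R a8@(2,1):R
t=2: a0@(1,0):P a1@(2,1):P a2@(3,5):R a3@(2,5):P a4@(2,0):P a5@(2,2):P a6@(1,3):R a7@(3,0):R a8@(3,1):R
t=3: a0@(2,0):P a1@(3,1):P a2@(4,5):R a3@(3,5):P a4@(3,0):P a5@(1,2):P a6@(0,3):R a7@(4,0):R a8@(4,1):R

no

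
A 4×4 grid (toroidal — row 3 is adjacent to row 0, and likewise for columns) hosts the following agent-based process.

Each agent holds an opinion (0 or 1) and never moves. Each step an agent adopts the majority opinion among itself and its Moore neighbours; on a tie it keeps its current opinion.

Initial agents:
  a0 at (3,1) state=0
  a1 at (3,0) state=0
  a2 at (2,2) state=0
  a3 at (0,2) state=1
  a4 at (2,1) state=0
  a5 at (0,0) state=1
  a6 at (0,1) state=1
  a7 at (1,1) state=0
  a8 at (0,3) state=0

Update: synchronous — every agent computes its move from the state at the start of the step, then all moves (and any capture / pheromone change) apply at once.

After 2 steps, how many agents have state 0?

9

t=1: a0@(3,1):0 a1@(3,0):0 a2@(2,2):0 a3@(0,2):0 a4@(2,1):0 a5@(0,0):0 a6@(0,1):1 a7@(1,1):0 a8@(0,3):0
t=2: a0@(3,1):0 a1@(3,0):0 a2@(2,2):0 a3@(0,2):0 a4@(2,1):0 a5@(0,0):0 a6@(0,1):0 a7@(1,1):0 a8@(0,3):0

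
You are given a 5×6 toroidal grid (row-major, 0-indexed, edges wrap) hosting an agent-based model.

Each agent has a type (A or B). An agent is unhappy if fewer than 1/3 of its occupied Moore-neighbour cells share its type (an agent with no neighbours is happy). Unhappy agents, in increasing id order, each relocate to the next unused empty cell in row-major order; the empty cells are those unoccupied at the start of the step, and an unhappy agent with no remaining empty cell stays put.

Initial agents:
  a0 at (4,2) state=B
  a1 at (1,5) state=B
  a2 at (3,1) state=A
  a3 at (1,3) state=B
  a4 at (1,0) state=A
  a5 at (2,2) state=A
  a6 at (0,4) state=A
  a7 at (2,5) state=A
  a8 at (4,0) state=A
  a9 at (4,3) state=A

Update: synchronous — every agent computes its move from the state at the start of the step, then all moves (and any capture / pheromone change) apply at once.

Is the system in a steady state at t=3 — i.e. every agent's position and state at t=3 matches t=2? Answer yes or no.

t=1: a0@(0,0):B a1@(0,1):B a2@(3,1):A a3@(0,2):B a4@(1,0):A a5@(2,2):A a6@(0,4):A a7@(2,5):A a8@(4,0):A a9@(4,3):A
t=2: (unchanged — steady state)

yes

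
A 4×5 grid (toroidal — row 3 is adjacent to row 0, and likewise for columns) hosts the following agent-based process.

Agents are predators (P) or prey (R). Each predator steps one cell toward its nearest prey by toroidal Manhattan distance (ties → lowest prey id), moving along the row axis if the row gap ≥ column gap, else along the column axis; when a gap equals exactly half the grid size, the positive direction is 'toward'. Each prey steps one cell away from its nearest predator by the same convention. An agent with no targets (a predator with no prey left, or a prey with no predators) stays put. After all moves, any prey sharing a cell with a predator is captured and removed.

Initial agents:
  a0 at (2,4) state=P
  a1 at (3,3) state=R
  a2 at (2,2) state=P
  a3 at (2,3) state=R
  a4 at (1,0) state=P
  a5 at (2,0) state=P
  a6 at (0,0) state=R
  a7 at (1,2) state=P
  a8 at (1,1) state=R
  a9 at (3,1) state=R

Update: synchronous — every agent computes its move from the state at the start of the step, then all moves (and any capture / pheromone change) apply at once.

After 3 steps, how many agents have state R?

t=1: a0@(2,3):P a1@(0,3):R a2@(2,3):P a3@(2,2):R a4@(0,0):P a5@(2,4):P a6@(3,0):R a7@(1,1):P a8@(1,2):R a9@(0,1):R
t=2: a0@(2,2):P a1@(3,3):R a2@(2,2):P a3@(2,1):R a4@(3,0):P a5@(2,3):P a6@(2,0):R a7@(1,2):P a8@(1,3):R a9@(0,2):R
t=3: a0@(2,1):P a1@(0,3):R a2@(2,1):P a4@(2,0):P a5@(3,3):P a6@(1,0):R a7@(1,3):P a8@(0,3):R a9@(3,2):R

4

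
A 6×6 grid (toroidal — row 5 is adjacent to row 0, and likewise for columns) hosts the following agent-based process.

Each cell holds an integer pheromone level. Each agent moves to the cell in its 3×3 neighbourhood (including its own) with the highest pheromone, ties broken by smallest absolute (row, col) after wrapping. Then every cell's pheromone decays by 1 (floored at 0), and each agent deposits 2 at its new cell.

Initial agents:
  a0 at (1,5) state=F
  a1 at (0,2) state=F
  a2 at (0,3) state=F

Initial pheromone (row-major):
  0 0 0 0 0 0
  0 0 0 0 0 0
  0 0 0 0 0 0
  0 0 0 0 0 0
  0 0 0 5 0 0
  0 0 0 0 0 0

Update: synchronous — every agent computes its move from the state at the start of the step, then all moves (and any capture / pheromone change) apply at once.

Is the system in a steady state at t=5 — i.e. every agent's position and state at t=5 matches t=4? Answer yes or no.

t=1: a0@(0,0) a1@(0,1) a2@(0,2) | pheromone: 2 2 2 0 0 0 / 0 0 0 0 0 0 / 0 0 0 0 0 0 / 0 0 0 0 0 0 / 0 0 0 4 0 0 / 0 0 0 0 0 0
t=2: a0@(0,0) a1@(0,0) a2@(0,1) | pheromone: 5 3 1 0 0 0 / 0 0 0 0 0 0 / 0 0 0 0 0 0 / 0 0 0 0 0 0 / 0 0 0 3 0 0 / 0 0 0 0 0 0
t=3: a0@(0,0) a1@(0,0) a2@(0,0) | pheromone: 10 2 0 0 0 0 / 0 0 0 0 0 0 / 0 0 0 0 0 0 / 0 0 0 0 0 0 / 0 0 0 2 0 0 / 0 0 0 0 0 0
t=4: a0@(0,0) a1@(0,0) a2@(0,0) | pheromone: 15 1 0 0 0 0 / 0 0 0 0 0 0 / 0 0 0 0 0 0 / 0 0 0 0 0 0 / 0 0 0 1 0 0 / 0 0 0 0 0 0
t=5: a0@(0,0) a1@(0,0) a2@(0,0) | pheromone: 20 0 0 0 0 0 / 0 0 0 0 0 0 / 0 0 0 0 0 0 / 0 0 0 0 0 0 / 0 0 0 0 0 0 / 0 0 0 0 0 0

yes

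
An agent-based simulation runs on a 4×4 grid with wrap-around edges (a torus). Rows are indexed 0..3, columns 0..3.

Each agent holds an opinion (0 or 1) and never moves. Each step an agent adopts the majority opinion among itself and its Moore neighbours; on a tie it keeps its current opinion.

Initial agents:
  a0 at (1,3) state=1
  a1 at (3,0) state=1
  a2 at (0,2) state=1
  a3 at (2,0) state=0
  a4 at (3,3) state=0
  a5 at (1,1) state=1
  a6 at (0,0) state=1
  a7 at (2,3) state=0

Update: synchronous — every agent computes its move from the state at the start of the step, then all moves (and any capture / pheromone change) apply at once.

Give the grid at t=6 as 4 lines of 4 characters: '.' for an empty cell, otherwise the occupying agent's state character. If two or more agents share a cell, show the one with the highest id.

1.1.
.1.1
0..0
0..0

t=1: a0@(1,3):1 a1@(3,0):0 a2@(0,2):1 a3@(2,0):0 a4@(3,3):0 a5@(1,1):1 a6@(0,0):1 a7@(2,3):0
t=2: (unchanged — steady state)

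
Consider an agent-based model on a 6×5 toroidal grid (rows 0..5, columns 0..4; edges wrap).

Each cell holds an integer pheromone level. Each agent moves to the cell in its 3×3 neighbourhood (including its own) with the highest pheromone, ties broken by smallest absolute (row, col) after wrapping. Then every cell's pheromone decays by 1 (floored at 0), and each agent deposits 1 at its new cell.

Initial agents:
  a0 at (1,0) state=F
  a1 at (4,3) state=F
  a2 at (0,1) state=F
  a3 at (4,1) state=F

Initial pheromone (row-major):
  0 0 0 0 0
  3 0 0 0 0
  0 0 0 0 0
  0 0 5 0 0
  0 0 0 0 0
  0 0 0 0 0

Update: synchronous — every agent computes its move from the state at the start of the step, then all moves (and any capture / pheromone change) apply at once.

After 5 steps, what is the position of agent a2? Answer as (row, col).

(1, 0)

t=1: a0@(1,0) a1@(3,2) a2@(1,0) a3@(3,2) | pheromone: 0 0 0 0 0 / 4 0 0 0 0 / 0 0 0 0 0 / 0 0 6 0 0 / 0 0 0 0 0 / 0 0 0 0 0
t=2: a0@(1,0) a1@(3,2) a2@(1,0) a3@(3,2) | pheromone: 0 0 0 0 0 / 5 0 0 0 0 / 0 0 0 0 0 / 0 0 7 0 0 / 0 0 0 0 0 / 0 0 0 0 0
t=3: a0@(1,0) a1@(3,2) a2@(1,0) a3@(3,2) | pheromone: 0 0 0 0 0 / 6 0 0 0 0 / 0 0 0 0 0 / 0 0 8 0 0 / 0 0 0 0 0 / 0 0 0 0 0
t=4: a0@(1,0) a1@(3,2) a2@(1,0) a3@(3,2) | pheromone: 0 0 0 0 0 / 7 0 0 0 0 / 0 0 0 0 0 / 0 0 9 0 0 / 0 0 0 0 0 / 0 0 0 0 0
t=5: a0@(1,0) a1@(3,2) a2@(1,0) a3@(3,2) | pheromone: 0 0 0 0 0 / 8 0 0 0 0 / 0 0 0 0 0 / 0 0 10 0 0 / 0 0 0 0 0 / 0 0 0 0 0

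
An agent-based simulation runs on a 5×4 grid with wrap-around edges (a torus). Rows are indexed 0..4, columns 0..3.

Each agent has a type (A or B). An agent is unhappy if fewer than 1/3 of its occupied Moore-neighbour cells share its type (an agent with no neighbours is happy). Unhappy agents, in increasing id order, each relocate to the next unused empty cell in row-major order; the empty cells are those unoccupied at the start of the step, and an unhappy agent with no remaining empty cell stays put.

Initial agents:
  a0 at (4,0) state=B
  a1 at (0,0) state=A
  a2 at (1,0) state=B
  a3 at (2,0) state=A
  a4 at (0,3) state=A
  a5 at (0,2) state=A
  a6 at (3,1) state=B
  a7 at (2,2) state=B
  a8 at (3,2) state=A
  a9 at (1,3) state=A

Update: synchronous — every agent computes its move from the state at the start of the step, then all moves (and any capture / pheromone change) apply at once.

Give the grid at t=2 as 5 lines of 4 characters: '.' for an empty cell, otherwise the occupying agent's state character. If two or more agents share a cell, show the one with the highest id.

A.AA
BA.A
A.B.
.B..
B...

t=1: a0@(4,0):B a1@(0,0):A a2@(0,1):B a3@(2,0):A a4@(0,3):A a5@(0,2):A a6@(3,1):B a7@(2,2):B a8@(1,1):A a9@(1,3):A
t=2: a0@(4,0):B a1@(0,0):A a2@(1,0):B a3@(2,0):A a4@(0,3):A a5@(0,2):A a6@(3,1):B a7@(2,2):B a8@(1,1):A a9@(1,3):A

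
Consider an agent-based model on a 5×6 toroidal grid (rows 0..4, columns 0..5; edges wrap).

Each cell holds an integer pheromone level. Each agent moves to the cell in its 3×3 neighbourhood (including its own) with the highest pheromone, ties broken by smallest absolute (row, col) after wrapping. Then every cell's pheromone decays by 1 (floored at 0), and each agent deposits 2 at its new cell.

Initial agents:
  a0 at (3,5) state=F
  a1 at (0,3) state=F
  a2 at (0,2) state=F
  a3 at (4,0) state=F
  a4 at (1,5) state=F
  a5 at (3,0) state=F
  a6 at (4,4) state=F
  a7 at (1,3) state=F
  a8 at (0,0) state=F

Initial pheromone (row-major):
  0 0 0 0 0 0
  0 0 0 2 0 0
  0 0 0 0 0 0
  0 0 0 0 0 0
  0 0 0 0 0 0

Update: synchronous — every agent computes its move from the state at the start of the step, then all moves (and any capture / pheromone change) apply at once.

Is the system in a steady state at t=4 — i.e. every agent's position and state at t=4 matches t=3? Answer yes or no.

yes

t=1: a0@(2,0) a1@(1,3) a2@(1,3) a3@(0,0) a4@(0,0) a5@(2,0) a6@(0,3) a7@(1,3) a8@(0,0) | pheromone: 6 0 0 2 0 0 / 0 0 0 7 0 0 / 4 0 0 0 0 0 / 0 0 0 0 0 0 / 0 0 0 0 0 0
t=2: a0@(2,0) a1@(1,3) a2@(1,3) a3@(0,0) a4@(0,0) a5@(2,0) a6@(1,3) a7@(1,3) a8@(0,0) | pheromone: 11 0 0 1 0 0 / 0 0 0 14 0 0 / 7 0 0 0 0 0 / 0 0 0 0 0 0 / 0 0 0 0 0 0
t=3: a0@(2,0) a1@(1,3) a2@(1,3) a3@(0,0) a4@(0,0) a5@(2,0) a6@(1,3) a7@(1,3) a8@(0,0) | pheromone: 16 0 0 0 0 0 / 0 0 0 21 0 0 / 10 0 0 0 0 0 / 0 0 0 0 0 0 / 0 0 0 0 0 0
t=4: a0@(2,0) a1@(1,3) a2@(1,3) a3@(0,0) a4@(0,0) a5@(2,0) a6@(1,3) a7@(1,3) a8@(0,0) | pheromone: 21 0 0 0 0 0 / 0 0 0 28 0 0 / 13 0 0 0 0 0 / 0 0 0 0 0 0 / 0 0 0 0 0 0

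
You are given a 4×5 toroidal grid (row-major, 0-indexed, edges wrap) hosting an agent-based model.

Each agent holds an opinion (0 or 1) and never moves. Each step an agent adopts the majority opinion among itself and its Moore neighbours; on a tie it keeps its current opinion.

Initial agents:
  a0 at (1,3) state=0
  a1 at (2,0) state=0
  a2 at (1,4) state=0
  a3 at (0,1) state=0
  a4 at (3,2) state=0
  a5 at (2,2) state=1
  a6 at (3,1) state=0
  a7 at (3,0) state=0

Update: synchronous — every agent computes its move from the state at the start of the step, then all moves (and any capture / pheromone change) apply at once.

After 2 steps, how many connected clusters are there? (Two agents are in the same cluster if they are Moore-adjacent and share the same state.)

t=1: a0@(1,3):0 a1@(2,0):0 a2@(1,4):0 a3@(0,1):0 a4@(3,2):0 a5@(2,2):0 a6@(3,1):0 a7@(3,0):0
t=2: (unchanged — steady state)

1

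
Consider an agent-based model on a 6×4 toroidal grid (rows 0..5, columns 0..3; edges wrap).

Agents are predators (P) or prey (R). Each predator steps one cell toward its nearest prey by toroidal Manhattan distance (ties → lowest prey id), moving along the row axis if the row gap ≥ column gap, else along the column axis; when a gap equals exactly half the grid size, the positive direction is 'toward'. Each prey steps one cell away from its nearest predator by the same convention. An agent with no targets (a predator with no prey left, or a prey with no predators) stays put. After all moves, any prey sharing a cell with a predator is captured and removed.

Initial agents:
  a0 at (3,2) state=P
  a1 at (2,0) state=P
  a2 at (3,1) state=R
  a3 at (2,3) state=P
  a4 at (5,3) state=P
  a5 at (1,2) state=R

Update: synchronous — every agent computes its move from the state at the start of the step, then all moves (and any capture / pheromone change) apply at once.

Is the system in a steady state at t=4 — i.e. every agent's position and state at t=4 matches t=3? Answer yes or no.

yes

t=1: a0@(3,1):P a1@(3,0):P a3@(1,3):P a4@(0,3):P a5@(0,2):R
t=2: a0@(4,1):P a1@(4,0):P a3@(0,3):P a4@(0,2):P a5@(0,1):R
t=3: a0@(5,1):P a1@(5,0):P a3@(0,0):P a4@(0,1):P
t=4: (unchanged — steady state)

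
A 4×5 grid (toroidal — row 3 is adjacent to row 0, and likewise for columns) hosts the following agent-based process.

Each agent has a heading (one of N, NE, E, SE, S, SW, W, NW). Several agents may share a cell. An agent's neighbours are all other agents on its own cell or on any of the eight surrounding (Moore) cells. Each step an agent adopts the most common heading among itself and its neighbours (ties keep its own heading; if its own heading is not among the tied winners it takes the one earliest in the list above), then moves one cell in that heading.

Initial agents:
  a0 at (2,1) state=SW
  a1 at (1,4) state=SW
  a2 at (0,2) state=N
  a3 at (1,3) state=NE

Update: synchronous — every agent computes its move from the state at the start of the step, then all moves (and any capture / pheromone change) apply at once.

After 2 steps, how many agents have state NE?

1

t=1: a0@(3,0):SW a1@(2,3):SW a2@(3,2):N a3@(0,4):NE
t=2: a0@(0,4):SW a1@(3,2):SW a2@(2,2):N a3@(3,0):NE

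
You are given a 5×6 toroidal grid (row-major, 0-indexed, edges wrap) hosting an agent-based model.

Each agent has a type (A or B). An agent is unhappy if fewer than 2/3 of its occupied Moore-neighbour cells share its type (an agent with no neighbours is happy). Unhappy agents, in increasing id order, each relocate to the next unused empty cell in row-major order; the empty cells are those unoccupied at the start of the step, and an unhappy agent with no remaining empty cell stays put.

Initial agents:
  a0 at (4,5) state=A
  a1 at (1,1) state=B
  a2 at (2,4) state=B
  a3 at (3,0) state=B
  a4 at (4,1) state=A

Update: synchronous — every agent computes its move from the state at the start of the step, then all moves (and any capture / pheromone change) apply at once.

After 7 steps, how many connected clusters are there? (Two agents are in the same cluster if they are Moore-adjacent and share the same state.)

3

t=1: a0@(0,0):A a1@(1,1):B a2@(2,4):B a3@(0,1):B a4@(0,2):A
t=2: a0@(0,3):A a1@(0,4):B a2@(2,4):B a3@(0,5):B a4@(1,0):A
t=3: a0@(0,0):A a1@(0,1):B a2@(2,4):B a3@(0,2):B a4@(1,1):A
t=4: a0@(0,3):A a1@(0,4):B a2@(2,4):B a3@(0,5):B a4@(1,0):A
t=5: a0@(0,0):A a1@(0,1):B a2@(2,4):B a3@(0,2):B a4@(1,1):A
t=6: a0@(0,3):A a1@(0,4):B a2@(2,4):B a3@(0,5):B a4@(1,0):A
t=7: a0@(0,0):A a1@(0,1):B a2@(2,4):B a3@(0,2):B a4@(1,1):A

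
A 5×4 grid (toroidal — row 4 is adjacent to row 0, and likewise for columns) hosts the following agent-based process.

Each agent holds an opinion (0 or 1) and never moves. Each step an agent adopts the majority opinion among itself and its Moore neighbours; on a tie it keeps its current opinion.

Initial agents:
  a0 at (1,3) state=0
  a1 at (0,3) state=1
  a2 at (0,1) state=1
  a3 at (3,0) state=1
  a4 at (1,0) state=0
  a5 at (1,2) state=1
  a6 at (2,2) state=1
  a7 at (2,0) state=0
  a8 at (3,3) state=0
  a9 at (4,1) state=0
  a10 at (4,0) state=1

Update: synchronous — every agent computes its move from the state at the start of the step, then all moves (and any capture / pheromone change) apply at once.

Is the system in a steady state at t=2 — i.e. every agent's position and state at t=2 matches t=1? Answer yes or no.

no

t=1: a0@(1,3):0 a1@(0,3):1 a2@(0,1):1 a3@(3,0):0 a4@(1,0):0 a5@(1,2):1 a6@(2,2):1 a7@(2,0):0 a8@(3,3):1 a9@(4,1):1 a10@(4,0):1
t=2: a0@(1,3):0 a1@(0,3):1 a2@(0,1):1 a3@(3,0):1 a4@(1,0):0 a5@(1,2):1 a6@(2,2):1 a7@(2,0):0 a8@(3,3):1 a9@(4,1):1 a10@(4,0):1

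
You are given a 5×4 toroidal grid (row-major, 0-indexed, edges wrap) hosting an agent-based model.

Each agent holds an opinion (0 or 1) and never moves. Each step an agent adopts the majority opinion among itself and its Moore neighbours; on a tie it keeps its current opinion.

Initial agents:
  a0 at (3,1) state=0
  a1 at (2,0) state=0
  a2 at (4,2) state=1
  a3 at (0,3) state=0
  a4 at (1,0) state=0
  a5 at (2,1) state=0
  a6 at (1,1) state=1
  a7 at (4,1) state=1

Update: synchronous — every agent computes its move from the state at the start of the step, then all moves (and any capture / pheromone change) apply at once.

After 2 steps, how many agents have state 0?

t=1: a0@(3,1):0 a1@(2,0):0 a2@(4,2):1 a3@(0,3):0 a4@(1,0):0 a5@(2,1):0 a6@(1,1):0 a7@(4,1):1
t=2: (unchanged — steady state)

6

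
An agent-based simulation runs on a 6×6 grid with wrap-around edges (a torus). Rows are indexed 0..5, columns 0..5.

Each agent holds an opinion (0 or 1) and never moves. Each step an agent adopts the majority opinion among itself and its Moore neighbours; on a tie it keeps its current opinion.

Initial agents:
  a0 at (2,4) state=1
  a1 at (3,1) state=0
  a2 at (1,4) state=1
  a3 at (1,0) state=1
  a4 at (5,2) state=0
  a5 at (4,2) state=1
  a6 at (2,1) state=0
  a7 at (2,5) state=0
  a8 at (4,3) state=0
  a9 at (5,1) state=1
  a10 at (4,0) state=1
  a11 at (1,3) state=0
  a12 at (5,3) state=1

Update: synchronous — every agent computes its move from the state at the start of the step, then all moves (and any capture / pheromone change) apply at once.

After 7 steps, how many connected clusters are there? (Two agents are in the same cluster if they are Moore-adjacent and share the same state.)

t=1: a0@(2,4):1 a1@(3,1):0 a2@(1,4):1 a3@(1,0):0 a4@(5,2):1 a5@(4,2):1 a6@(2,1):0 a7@(2,5):1 a8@(4,3):0 a9@(5,1):1 a10@(4,0):1 a11@(1,3):1 a12@(5,3):1
t=2: a0@(2,4):1 a1@(3,1):0 a2@(1,4):1 a3@(1,0):0 a4@(5,2):1 a5@(4,2):1 a6@(2,1):0 a7@(2,5):1 a8@(4,3):1 a9@(5,1):1 a10@(4,0):1 a11@(1,3):1 a12@(5,3):1
t=3: (unchanged — steady state)

3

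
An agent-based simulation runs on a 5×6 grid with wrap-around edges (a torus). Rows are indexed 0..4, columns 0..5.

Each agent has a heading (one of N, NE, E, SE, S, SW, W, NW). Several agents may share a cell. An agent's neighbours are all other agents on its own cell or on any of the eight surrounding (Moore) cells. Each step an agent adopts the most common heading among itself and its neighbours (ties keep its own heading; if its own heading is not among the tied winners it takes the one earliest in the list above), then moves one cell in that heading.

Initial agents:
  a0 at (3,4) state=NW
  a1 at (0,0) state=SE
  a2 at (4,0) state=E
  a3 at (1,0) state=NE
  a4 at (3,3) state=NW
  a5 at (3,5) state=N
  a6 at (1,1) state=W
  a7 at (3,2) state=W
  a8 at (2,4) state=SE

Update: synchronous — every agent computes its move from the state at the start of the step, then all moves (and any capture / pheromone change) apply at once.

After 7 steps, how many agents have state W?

t=1: a0@(2,3):NW a1@(1,1):SE a2@(4,1):E a3@(0,1):NE a4@(2,2):NW a5@(2,5):N a6@(1,0):W a7@(3,1):W a8@(1,3):NW
t=2: a0@(1,2):NW a1@(2,2):SE a2@(4,2):E a3@(4,2):NE a4@(1,1):NW a5@(1,5):N a6@(1,5):W a7@(3,0):W a8@(0,2):NW
t=3: a0@(0,1):NW a1@(1,1):NW a2@(4,3):E a3@(3,3):NE a4@(0,0):NW a5@(0,5):N a6@(1,4):W a7@(3,5):W a8@(4,1):NW
t=4: a0@(4,0):NW a1@(0,0):NW a2@(4,4):E a3@(2,4):NE a4@(4,5):NW a5@(4,5):N a6@(1,3):W a7@(3,4):W a8@(3,0):NW
t=5: a0@(3,5):NW a1@(4,5):NW a2@(4,5):E a3@(2,3):W a4@(3,4):NW a5@(3,4):NW a6@(1,2):W a7@(3,3):W a8@(2,5):NW
t=6: a0@(2,4):NW a1@(3,4):NW a2@(3,4):NW a3@(2,2):W a4@(2,3):NW a5@(2,3):NW a6@(1,1):W a7@(3,2):W a8@(1,4):NW
t=7: a0@(1,3):NW a1@(2,3):NW a2@(2,3):NW a3@(2,1):W a4@(1,2):NW a5@(1,2):NW a6@(1,0):W a7@(3,1):W a8@(0,3):NW

3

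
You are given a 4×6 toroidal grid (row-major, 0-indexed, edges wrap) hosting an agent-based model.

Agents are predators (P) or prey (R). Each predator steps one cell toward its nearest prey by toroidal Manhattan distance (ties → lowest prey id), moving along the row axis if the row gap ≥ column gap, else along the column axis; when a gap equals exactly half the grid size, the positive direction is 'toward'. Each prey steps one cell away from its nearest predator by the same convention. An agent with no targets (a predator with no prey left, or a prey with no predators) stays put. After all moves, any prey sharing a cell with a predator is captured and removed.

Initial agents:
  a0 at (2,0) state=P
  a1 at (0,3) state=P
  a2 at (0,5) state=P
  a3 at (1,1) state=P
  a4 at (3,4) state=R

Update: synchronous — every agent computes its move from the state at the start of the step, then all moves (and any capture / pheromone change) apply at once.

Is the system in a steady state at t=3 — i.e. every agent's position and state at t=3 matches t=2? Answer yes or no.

yes

t=1: a0@(2,5):P a1@(3,3):P a2@(3,5):P a3@(1,2):P a4@(2,4):R
t=2: a0@(2,4):P a1@(2,3):P a2@(2,5):P a3@(1,3):P
t=3: (unchanged — steady state)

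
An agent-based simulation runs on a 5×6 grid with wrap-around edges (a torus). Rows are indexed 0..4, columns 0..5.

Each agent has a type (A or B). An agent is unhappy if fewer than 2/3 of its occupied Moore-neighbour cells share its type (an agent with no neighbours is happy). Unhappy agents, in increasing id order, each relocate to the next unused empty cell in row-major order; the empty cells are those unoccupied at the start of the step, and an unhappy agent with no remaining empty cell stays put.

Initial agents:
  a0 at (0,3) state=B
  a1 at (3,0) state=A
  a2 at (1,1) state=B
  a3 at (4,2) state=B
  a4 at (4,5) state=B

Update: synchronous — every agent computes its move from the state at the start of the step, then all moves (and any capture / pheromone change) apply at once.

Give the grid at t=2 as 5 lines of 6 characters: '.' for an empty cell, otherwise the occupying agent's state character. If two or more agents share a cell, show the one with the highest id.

t=1: a0@(0,3):B a1@(0,0):A a2@(1,1):B a3@(4,2):B a4@(0,1):B
t=2: a0@(0,3):B a1@(0,2):A a2@(0,4):B a3@(4,2):B a4@(0,1):B

.BABB.
......
......
......
..B...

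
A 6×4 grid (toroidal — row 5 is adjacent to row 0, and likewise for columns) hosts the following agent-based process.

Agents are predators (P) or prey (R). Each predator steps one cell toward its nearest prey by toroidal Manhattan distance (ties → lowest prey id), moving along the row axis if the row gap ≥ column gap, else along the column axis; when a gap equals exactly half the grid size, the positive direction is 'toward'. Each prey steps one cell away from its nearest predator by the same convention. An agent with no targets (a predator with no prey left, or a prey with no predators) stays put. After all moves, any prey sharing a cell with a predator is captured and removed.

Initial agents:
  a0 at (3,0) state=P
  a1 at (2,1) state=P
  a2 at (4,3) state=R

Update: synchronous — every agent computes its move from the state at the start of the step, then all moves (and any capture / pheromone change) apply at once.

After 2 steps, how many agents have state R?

1

t=1: a0@(4,0):P a1@(3,1):P a2@(5,3):R
t=2: a0@(5,0):P a1@(4,1):P a2@(0,3):R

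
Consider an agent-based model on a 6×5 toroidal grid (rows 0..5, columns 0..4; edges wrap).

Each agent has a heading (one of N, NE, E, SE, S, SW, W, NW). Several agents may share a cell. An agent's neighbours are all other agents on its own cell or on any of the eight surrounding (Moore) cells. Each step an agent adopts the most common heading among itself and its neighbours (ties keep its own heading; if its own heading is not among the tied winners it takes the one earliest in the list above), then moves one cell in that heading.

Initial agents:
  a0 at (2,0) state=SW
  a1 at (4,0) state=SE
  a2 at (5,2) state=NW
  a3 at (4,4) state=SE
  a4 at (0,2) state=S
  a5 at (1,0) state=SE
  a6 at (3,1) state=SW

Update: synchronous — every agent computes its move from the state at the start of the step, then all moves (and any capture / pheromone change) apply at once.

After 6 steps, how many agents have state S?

t=1: a0@(3,4):SW a1@(5,1):SE a2@(4,1):NW a3@(5,0):SE a4@(1,2):S a5@(2,1):SE a6@(4,0):SW
t=2: a0@(4,3):SW a1@(0,2):SE a2@(5,2):SE a3@(0,1):SE a4@(2,2):S a5@(3,2):SE a6@(5,4):SW
t=3: a0@(5,2):SW a1@(1,3):SE a2@(0,3):SE a3@(1,2):SE a4@(3,2):S a5@(4,3):SE a6@(0,3):SW
t=4: a0@(0,1):SW a1@(2,4):SE a2@(1,4):SE a3@(2,3):SE a4@(4,2):S a5@(5,4):SE a6@(1,4):SE
t=5: a0@(1,0):SW a1@(3,0):SE a2@(2,0):SE a3@(3,4):SE a4@(5,2):S a5@(0,0):SE a6@(2,0):SE
t=6: a0@(2,1):SE a1@(4,1):SE a2@(3,1):SE a3@(4,0):SE a4@(0,2):S a5@(1,1):SE a6@(3,1):SE

1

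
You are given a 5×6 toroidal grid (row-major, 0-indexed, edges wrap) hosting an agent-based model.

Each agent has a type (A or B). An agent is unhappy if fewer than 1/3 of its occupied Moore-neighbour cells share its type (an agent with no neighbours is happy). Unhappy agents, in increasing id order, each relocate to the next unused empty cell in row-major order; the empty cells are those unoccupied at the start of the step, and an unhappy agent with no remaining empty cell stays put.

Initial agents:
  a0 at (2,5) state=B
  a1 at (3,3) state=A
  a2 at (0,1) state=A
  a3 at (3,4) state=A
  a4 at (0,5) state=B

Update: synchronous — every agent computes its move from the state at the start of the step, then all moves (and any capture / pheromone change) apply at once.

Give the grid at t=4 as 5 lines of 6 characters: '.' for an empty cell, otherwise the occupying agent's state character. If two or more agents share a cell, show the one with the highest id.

B.A..B
......
......
...AA.
......

t=1: a0@(0,0):B a1@(3,3):A a2@(0,1):A a3@(3,4):A a4@(0,5):B
t=2: a0@(0,0):B a1@(3,3):A a2@(0,2):A a3@(3,4):A a4@(0,5):B
t=3: (unchanged — steady state)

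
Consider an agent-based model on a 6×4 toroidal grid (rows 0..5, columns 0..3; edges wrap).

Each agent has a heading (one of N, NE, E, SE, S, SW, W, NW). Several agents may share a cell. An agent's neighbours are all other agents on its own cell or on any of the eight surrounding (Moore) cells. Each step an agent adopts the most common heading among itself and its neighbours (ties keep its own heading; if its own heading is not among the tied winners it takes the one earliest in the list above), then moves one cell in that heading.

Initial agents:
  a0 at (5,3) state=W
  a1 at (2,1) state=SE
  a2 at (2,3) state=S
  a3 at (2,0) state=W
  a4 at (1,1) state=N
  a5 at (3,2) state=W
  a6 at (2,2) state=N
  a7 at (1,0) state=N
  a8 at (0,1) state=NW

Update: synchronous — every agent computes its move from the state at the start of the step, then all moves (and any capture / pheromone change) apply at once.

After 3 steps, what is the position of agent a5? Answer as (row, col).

t=1: a0@(5,2):W a1@(1,1):N a2@(1,3):N a3@(1,0):N a4@(0,1):N a5@(3,1):W a6@(1,2):N a7@(0,0):N a8@(5,1):N
t=2: a0@(4,2):N a1@(0,1):N a2@(0,3):N a3@(0,0):N a4@(5,1):N a5@(3,0):W a6@(0,2):N a7@(5,0):N a8@(4,1):N
t=3: a0@(3,2):N a1@(5,1):N a2@(5,3):N a3@(5,0):N a4@(4,1):N a5@(3,3):W a6@(5,2):N a7@(4,0):N a8@(3,1):N

(3, 3)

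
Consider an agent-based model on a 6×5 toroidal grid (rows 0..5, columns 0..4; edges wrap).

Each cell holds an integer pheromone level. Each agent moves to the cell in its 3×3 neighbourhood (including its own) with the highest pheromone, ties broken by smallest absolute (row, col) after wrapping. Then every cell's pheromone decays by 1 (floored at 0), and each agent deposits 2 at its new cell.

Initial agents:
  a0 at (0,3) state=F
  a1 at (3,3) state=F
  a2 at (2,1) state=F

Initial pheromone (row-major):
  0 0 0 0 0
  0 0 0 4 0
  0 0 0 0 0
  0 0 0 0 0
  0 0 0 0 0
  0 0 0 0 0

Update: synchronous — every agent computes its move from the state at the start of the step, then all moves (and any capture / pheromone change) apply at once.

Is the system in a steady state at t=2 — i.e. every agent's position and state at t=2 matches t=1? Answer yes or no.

t=1: a0@(1,3) a1@(2,2) a2@(1,0) | pheromone: 0 0 0 0 0 / 2 0 0 5 0 / 0 0 2 0 0 / 0 0 0 0 0 / 0 0 0 0 0 / 0 0 0 0 0
t=2: a0@(1,3) a1@(1,3) a2@(1,0) | pheromone: 0 0 0 0 0 / 3 0 0 8 0 / 0 0 1 0 0 / 0 0 0 0 0 / 0 0 0 0 0 / 0 0 0 0 0

no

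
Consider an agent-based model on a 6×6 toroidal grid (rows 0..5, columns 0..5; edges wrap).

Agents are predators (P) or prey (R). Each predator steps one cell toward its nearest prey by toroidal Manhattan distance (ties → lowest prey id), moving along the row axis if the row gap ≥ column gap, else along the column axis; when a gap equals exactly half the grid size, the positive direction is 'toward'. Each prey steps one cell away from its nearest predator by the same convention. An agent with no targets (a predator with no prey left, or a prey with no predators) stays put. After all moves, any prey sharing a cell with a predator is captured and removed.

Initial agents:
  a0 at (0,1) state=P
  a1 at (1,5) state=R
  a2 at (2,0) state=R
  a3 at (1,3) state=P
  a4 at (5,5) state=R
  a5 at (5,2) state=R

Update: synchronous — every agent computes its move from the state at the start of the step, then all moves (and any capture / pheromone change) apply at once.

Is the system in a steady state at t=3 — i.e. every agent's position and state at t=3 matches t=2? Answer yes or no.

no

t=1: a0@(5,1):P a1@(1,0):R a2@(3,0):R a3@(1,4):P a4@(5,4):R a5@(4,2):R
t=2: a0@(4,1):P a1@(1,1):R a2@(2,0):R a3@(1,5):P a4@(4,4):R a5@(3,2):R
t=3: a0@(3,1):P a1@(1,2):R a2@(3,0):R a3@(1,0):P a4@(4,3):R a5@(2,2):R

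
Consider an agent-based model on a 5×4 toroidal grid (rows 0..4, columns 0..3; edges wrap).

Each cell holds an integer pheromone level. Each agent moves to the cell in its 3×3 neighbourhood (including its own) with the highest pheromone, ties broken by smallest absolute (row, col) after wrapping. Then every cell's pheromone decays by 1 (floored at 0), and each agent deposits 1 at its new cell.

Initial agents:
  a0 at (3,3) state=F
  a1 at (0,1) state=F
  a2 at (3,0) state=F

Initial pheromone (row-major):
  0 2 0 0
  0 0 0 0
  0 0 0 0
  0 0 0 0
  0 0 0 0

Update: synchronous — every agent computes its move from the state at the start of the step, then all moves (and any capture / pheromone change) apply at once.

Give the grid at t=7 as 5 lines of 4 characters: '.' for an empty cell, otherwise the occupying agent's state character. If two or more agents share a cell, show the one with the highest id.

t=1: a0@(2,0) a1@(0,1) a2@(2,0) | pheromone: 0 2 0 0 / 0 0 0 0 / 2 0 0 0 / 0 0 0 0 / 0 0 0 0
t=2: a0@(2,0) a1@(0,1) a2@(2,0) | pheromone: 0 2 0 0 / 0 0 0 0 / 3 0 0 0 / 0 0 0 0 / 0 0 0 0
t=3: a0@(2,0) a1@(0,1) a2@(2,0) | pheromone: 0 2 0 0 / 0 0 0 0 / 4 0 0 0 / 0 0 0 0 / 0 0 0 0
t=4: a0@(2,0) a1@(0,1) a2@(2,0) | pheromone: 0 2 0 0 / 0 0 0 0 / 5 0 0 0 / 0 0 0 0 / 0 0 0 0
t=5: a0@(2,0) a1@(0,1) a2@(2,0) | pheromone: 0 2 0 0 / 0 0 0 0 / 6 0 0 0 / 0 0 0 0 / 0 0 0 0
t=6: a0@(2,0) a1@(0,1) a2@(2,0) | pheromone: 0 2 0 0 / 0 0 0 0 / 7 0 0 0 / 0 0 0 0 / 0 0 0 0
t=7: a0@(2,0) a1@(0,1) a2@(2,0) | pheromone: 0 2 0 0 / 0 0 0 0 / 8 0 0 0 / 0 0 0 0 / 0 0 0 0

.F..
....
F...
....
....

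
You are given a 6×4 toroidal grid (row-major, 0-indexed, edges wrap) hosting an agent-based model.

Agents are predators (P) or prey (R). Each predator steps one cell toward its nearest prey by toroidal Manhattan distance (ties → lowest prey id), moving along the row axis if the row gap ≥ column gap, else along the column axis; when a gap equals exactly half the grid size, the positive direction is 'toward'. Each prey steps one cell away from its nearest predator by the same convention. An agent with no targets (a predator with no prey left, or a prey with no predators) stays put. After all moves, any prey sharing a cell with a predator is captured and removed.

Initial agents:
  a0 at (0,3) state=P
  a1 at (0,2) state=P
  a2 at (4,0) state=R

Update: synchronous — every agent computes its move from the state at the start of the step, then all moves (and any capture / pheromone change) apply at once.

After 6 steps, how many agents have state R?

1

t=1: a0@(5,3):P a1@(5,2):P a2@(3,0):R
t=2: a0@(4,3):P a1@(4,2):P a2@(2,0):R
t=3: a0@(3,3):P a1@(3,2):P a2@(1,0):R
t=4: a0@(2,3):P a1@(2,2):P a2@(0,0):R
t=5: a0@(1,3):P a1@(1,2):P a2@(5,0):R
t=6: a0@(0,3):P a1@(0,2):P a2@(4,0):R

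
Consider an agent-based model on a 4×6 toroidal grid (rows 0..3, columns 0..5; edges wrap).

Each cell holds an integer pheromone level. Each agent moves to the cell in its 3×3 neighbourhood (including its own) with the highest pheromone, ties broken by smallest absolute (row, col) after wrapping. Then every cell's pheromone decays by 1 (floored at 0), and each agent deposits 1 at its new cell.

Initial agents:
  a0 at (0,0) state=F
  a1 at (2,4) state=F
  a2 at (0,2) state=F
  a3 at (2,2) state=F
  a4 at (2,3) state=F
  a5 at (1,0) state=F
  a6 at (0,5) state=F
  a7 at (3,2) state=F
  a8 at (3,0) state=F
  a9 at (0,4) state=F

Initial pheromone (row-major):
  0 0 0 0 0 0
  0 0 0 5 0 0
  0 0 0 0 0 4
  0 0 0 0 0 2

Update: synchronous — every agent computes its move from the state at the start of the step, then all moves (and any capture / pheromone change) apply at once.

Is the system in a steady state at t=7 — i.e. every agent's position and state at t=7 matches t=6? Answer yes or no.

t=1: a0@(3,5) a1@(1,3) a2@(1,3) a3@(1,3) a4@(1,3) a5@(2,5) a6@(3,5) a7@(0,1) a8@(2,5) a9@(1,3) | pheromone: 0 1 0 0 0 0 / 0 0 0 9 0 0 / 0 0 0 0 0 5 / 0 0 0 0 0 3
t=2: a0@(2,5) a1@(1,3) a2@(1,3) a3@(1,3) a4@(1,3) a5@(2,5) a6@(2,5) a7@(0,1) a8@(2,5) a9@(1,3) | pheromone: 0 1 0 0 0 0 / 0 0 0 13 0 0 / 0 0 0 0 0 8 / 0 0 0 0 0 2
t=3: a0@(2,5) a1@(1,3) a2@(1,3) a3@(1,3) a4@(1,3) a5@(2,5) a6@(2,5) a7@(0,1) a8@(2,5) a9@(1,3) | pheromone: 0 1 0 0 0 0 / 0 0 0 17 0 0 / 0 0 0 0 0 11 / 0 0 0 0 0 1
t=4: a0@(2,5) a1@(1,3) a2@(1,3) a3@(1,3) a4@(1,3) a5@(2,5) a6@(2,5) a7@(0,1) a8@(2,5) a9@(1,3) | pheromone: 0 1 0 0 0 0 / 0 0 0 21 0 0 / 0 0 0 0 0 14 / 0 0 0 0 0 0
t=5: a0@(2,5) a1@(1,3) a2@(1,3) a3@(1,3) a4@(1,3) a5@(2,5) a6@(2,5) a7@(0,1) a8@(2,5) a9@(1,3) | pheromone: 0 1 0 0 0 0 / 0 0 0 25 0 0 / 0 0 0 0 0 17 / 0 0 0 0 0 0
t=6: a0@(2,5) a1@(1,3) a2@(1,3) a3@(1,3) a4@(1,3) a5@(2,5) a6@(2,5) a7@(0,1) a8@(2,5) a9@(1,3) | pheromone: 0 1 0 0 0 0 / 0 0 0 29 0 0 / 0 0 0 0 0 20 / 0 0 0 0 0 0
t=7: a0@(2,5) a1@(1,3) a2@(1,3) a3@(1,3) a4@(1,3) a5@(2,5) a6@(2,5) a7@(0,1) a8@(2,5) a9@(1,3) | pheromone: 0 1 0 0 0 0 / 0 0 0 33 0 0 / 0 0 0 0 0 23 / 0 0 0 0 0 0

yes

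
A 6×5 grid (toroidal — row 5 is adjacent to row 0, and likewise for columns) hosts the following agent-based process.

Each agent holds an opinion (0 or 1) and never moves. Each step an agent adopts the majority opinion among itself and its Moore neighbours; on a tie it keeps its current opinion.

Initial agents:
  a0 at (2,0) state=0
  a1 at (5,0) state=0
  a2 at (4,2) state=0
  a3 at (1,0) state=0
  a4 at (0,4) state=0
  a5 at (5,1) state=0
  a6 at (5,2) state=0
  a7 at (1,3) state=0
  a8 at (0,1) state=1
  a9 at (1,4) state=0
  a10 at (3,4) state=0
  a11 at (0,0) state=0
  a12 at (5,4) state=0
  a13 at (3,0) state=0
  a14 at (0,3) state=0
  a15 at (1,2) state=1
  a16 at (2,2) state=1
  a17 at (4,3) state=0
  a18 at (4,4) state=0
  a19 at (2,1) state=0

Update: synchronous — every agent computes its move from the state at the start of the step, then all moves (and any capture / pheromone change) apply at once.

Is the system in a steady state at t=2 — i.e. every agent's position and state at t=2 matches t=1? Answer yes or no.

no

t=1: a0@(2,0):0 a1@(5,0):0 a2@(4,2):0 a3@(1,0):0 a4@(0,4):0 a5@(5,1):0 a6@(5,2):0 a7@(1,3):0 a8@(0,1):0 a9@(1,4):0 a10@(3,4):0 a11@(0,0):0 a12@(5,4):0 a13@(3,0):0 a14@(0,3):0 a15@(1,2):1 a16@(2,2):1 a17@(4,3):0 a18@(4,4):0 a19@(2,1):0
t=2: a0@(2,0):0 a1@(5,0):0 a2@(4,2):0 a3@(1,0):0 a4@(0,4):0 a5@(5,1):0 a6@(5,2):0 a7@(1,3):0 a8@(0,1):0 a9@(1,4):0 a10@(3,4):0 a11@(0,0):0 a12@(5,4):0 a13@(3,0):0 a14@(0,3):0 a15@(1,2):0 a16@(2,2):1 a17@(4,3):0 a18@(4,4):0 a19@(2,1):0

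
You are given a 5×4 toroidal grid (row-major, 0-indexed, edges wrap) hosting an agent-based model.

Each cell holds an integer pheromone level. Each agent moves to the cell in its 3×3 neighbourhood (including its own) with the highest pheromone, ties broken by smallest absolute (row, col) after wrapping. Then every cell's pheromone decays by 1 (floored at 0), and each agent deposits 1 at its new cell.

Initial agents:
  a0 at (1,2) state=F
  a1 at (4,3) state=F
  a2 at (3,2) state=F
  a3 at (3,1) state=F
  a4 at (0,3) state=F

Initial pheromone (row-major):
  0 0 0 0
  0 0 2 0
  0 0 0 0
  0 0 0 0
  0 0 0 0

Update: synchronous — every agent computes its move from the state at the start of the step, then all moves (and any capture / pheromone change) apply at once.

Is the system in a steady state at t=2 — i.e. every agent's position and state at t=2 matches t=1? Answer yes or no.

no

t=1: a0@(1,2) a1@(0,0) a2@(2,1) a3@(2,0) a4@(1,2) | pheromone: 1 0 0 0 / 0 0 3 0 / 1 1 0 0 / 0 0 0 0 / 0 0 0 0
t=2: a0@(1,2) a1@(0,0) a2@(1,2) a3@(2,0) a4@(1,2) | pheromone: 1 0 0 0 / 0 0 5 0 / 1 0 0 0 / 0 0 0 0 / 0 0 0 0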